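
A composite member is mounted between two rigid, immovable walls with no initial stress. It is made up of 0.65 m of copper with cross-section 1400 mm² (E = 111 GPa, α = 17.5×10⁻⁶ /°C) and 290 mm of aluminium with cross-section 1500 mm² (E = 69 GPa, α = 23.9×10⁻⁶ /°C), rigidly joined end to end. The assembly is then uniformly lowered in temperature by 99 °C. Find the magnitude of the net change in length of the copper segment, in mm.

|ΔL| ≈ 0.0408 mm

With the walls removed the bar would change length by δ_free = Σ αᵢΔT Lᵢ = 17.5×10⁻⁶×99×650 + 23.9×10⁻⁶×99×290 = 1.812 mm.
The rigid supports impose zero overall length change; the single axial force P common to all segments must satisfy P Σ Lᵢ/(AᵢEᵢ) = δ_free.
Σ Lᵢ/(AᵢEᵢ) = 650/(1400×111×10³) + 290/(1500×69×10³) = 6.985×10⁻⁶ mm/N.
P = 1.812 / 6.985×10⁻⁶ = 259500 N = 259.5 kN, tensile.
For the copper segment, free thermal change = 17.5×10⁻⁶×99×650 = 1.126 mm and elastic change from P = 259500×650/(1400×111×10³) = 1.085 mm; these oppose, so the net change is 0.0408 mm (segment shortens).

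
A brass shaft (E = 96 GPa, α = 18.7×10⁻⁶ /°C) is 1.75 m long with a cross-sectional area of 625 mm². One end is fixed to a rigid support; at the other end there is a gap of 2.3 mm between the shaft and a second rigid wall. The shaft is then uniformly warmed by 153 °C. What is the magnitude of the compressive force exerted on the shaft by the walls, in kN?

P ≈ 92.8 kN

If the wall were absent the shaft would grow by αΔT L = 18.7×10⁻⁶ × 153 × 1750 = 5.007 mm.
The gap closes (δ_free > 2.3 mm) and the wall then resists a further 5.007 − 2.3 = 2.707 mm of expansion.
So σ = E(δ_free − g)/L = 96×10³ × 2.707/1750 = 148.5 MPa.
P = σA = 148.5 × 625 = 92.81 kN.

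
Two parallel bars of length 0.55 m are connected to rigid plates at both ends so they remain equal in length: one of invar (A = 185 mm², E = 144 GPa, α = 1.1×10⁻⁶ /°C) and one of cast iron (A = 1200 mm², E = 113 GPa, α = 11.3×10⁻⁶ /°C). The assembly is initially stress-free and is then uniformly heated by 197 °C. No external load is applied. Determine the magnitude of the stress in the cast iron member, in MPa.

σ ≈ 37.3 MPa (compressive)

Equilibrium of a rigid end plate with no external load gives equal and opposite internal forces ±P in the two members. Since α_{cast iron} > α_{invar}, heating drives the cast iron into compression and the invar into tension.
Setting the final lengths equal and cancelling L: (α₁ − α₂)ΔT = P/(A₁E₁) + P/(A₂E₂).
|α₁ − α₂|·ΔT = 10.2×10⁻⁶ × 197 = 0.002009.
1/(A₁E₁) + 1/(A₂E₂) = 1/(185×144×10³) + 1/(1200×113×10³) = 4.491×10⁻⁸ N⁻¹.
So P = 0.002009 / 4.491×10⁻⁸ = 44.74 kN.
σ_{cast iron} = P/A₂ = 44740/1200 = 37.28 MPa, compressive.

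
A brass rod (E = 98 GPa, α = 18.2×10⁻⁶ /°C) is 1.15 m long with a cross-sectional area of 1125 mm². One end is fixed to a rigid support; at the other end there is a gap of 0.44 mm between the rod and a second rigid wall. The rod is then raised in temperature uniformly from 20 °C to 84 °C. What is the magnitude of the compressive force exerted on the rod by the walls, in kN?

Free thermal elongation = αΔT L = 18.2×10⁻⁶ × 64 × 1150 = 1.34 mm.
This exceeds the 0.44 mm gap, so the wall pushes back. The portion of expansion that must be recovered elastically is δ_free − gap = 1.34 − 0.44 = 0.8995 mm.
Compatibility: PL/(AE) = 0.8995 mm, so σ = P/A = E × (0.8995/1150) = 76.65 MPa.
Force on the wall = σA = 76.65 × 1125 mm² = 86.24 kN.

P ≈ 86.2 kN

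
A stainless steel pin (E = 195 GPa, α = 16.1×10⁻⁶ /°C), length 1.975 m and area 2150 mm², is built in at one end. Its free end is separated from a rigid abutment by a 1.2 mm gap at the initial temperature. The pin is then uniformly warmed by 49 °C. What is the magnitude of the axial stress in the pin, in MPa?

If the wall were absent the pin would grow by αΔT L = 16.1×10⁻⁶ × 49 × 1975 = 1.558 mm.
After closing the 1.2 mm clearance, 1.558 − 1.2 = 0.3581 mm of expansion remains to be suppressed by the wall.
Compatibility: PL/(AE) = 0.3581 mm, so σ = P/A = E × (0.3581/1975) = 35.35 MPa.

σ ≈ 35.4 MPa (compressive)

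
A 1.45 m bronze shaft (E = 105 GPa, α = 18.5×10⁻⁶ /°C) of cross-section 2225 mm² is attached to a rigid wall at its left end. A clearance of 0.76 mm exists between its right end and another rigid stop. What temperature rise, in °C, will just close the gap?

The gap closes when αΔT L = 0.76 mm, since the shaft is still unstressed at that instant.
So ΔT = g/(αL) = 0.76/(18.5×10⁻⁶ × 1450) = 28.33 °C.

ΔT ≈ 28.3 °C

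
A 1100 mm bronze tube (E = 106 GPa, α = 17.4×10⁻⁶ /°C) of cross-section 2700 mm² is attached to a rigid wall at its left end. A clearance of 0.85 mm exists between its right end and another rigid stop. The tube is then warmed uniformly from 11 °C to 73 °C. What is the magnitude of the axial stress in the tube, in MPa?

Unrestrained expansion: δ_free = αΔT L = 17.4×10⁻⁶ × 62 × 1100 = 1.187 mm.
The gap closes (δ_free > 0.85 mm) and the wall then resists a further 1.187 − 0.85 = 0.3367 mm of expansion.
That suppressed elongation corresponds to σ = E·Δ/L = 106×10³ × 0.3367/1100 = 32.44 MPa.

σ ≈ 32.4 MPa (compressive)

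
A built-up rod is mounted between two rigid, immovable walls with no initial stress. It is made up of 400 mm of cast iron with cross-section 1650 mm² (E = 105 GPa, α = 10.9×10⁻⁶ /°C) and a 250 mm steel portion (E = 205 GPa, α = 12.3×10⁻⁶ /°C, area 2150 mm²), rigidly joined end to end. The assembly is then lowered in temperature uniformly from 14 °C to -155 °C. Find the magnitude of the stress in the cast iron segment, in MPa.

If the supports were absent, the total length change would be Σ αᵢΔT Lᵢ = 10.9×10⁻⁶×169×400 + 12.3×10⁻⁶×169×250 = 1.257 mm.
The rigid supports impose zero overall length change; the single axial force P common to all segments must satisfy P Σ Lᵢ/(AᵢEᵢ) = δ_free.
The series flexibility is Σ Lᵢ/(AᵢEᵢ) = 400/(1650×105×10³) + 250/(2150×205×10³) = 2.876×10⁻⁶ mm/N.
So P = 1.257 / 2.876×10⁻⁶ = 436.9 kN, tensile.
σ_{cast iron} = P / A = 436900 / 1650 = 264.8 MPa.

σ ≈ 265 MPa (tensile)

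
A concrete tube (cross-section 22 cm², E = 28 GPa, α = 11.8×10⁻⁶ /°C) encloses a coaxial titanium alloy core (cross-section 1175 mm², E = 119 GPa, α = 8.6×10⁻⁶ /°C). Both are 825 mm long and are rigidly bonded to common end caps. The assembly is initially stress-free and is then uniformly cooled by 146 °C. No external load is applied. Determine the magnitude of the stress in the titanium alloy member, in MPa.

σ ≈ 17 MPa (compressive)

Equilibrium of a rigid end plate with no external load gives equal and opposite internal forces ±P in the two members. Since α_{concrete} > α_{titanium alloy}, cooling drives the concrete into tension and the titanium alloy into compression.
Equating the net (thermal + elastic) strains gives |α₁ − α₂|·ΔT = P·[1/(A₁E₁) + 1/(A₂E₂)].
|α₁ − α₂|·ΔT = 3.2×10⁻⁶ × 146 = 0.0004672.
1/(A₁E₁) + 1/(A₂E₂) = 1/(2200×28×10³) + 1/(1175×119×10³) = 2.339×10⁻⁸ N⁻¹.
So P = 0.0004672 / 2.339×10⁻⁸ = 19.98 kN.
σ_{titanium alloy} = P/A₂ = 19980/1175 = 17 MPa, compressive.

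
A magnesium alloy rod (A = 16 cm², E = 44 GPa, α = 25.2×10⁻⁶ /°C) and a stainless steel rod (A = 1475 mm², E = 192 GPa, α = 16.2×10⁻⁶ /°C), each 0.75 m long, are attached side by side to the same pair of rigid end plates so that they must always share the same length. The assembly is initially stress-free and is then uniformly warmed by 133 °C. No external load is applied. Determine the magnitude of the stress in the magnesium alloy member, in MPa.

σ ≈ 42.2 MPa (compressive)

Equilibrium of a rigid end plate with no external load gives equal and opposite internal forces ±P in the two members. Since α_{magnesium alloy} > α_{stainless steel}, heating drives the magnesium alloy into compression and the stainless steel into tension.
Compatibility of the two members (thermal + elastic change equal): (α₁ − α₂)ΔT = P·[1/(A₁E₁) + 1/(A₂E₂)].
|α₁ − α₂|·ΔT = 9×10⁻⁶ × 133 = 0.001197.
1/(A₁E₁) + 1/(A₂E₂) = 1/(1600×44×10³) + 1/(1475×192×10³) = 1.774×10⁻⁸ N⁻¹.
P = 0.001197 / 1.774×10⁻⁸ = 67490 N = 67.49 kN.
σ_{magnesium alloy} = P/A₁ = 67490/1600 = 42.18 MPa, compressive.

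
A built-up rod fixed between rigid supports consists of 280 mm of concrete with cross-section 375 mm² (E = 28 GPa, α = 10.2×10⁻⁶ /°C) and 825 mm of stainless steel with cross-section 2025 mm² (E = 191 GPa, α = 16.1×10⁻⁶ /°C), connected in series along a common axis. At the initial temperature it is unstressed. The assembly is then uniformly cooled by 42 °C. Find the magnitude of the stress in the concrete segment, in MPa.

σ ≈ 62.8 MPa (tensile)

Free thermal contraction of the whole bar: Σ αᵢΔT Lᵢ = 10.2×10⁻⁶×42×280 + 16.1×10⁻⁶×42×825 = 0.6778 mm.
The rigid supports impose zero overall length change; the single axial force P common to all segments must satisfy P Σ Lᵢ/(AᵢEᵢ) = δ_free.
The series flexibility is Σ Lᵢ/(AᵢEᵢ) = 280/(375×28×10³) + 825/(2025×191×10³) = 2.88×10⁻⁵ mm/N.
So P = 0.6778 / 2.88×10⁻⁵ = 23.54 kN, tensile.
σ_{concrete} = P / A = 23540 / 375 = 62.76 MPa.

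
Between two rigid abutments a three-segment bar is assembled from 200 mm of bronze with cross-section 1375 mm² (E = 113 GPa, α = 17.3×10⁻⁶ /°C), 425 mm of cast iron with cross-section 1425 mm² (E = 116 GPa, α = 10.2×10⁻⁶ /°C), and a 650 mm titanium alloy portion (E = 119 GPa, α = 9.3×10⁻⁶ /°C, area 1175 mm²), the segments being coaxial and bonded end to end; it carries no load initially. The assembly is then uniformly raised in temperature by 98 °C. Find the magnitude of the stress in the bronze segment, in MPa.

Free thermal expansion of the whole bar: Σ αᵢΔT Lᵢ = 17.3×10⁻⁶×98×200 + 10.2×10⁻⁶×98×425 + 9.3×10⁻⁶×98×650 = 1.356 mm.
The walls prevent any net length change, so an axial force P (same in every segment) develops. Compatibility: P · Σ Lᵢ/(AᵢEᵢ) = δ_free.
Σ Lᵢ/(AᵢEᵢ) = 200/(1375×113×10³) + 425/(1425×116×10³) + 650/(1175×119×10³) = 8.507×10⁻⁶ mm/N.
Hence P = δ_free / Σ(L/AE) = 1.356/8.507×10⁻⁶ = 159.4 kN (compressive).
σ_{bronze} = P / A = 159400 / 1375 = 116 MPa.

σ ≈ 116 MPa (compressive)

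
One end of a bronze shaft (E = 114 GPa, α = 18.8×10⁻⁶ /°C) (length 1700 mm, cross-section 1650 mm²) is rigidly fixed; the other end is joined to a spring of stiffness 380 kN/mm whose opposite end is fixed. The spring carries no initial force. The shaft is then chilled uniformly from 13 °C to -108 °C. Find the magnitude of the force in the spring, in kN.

P ≈ 331 kN

Free thermal contraction: δ_free = αΔT L = 18.8×10⁻⁶ × 121 × 1700 = 3.867 mm.
With a force P in the spring, the elastic change of the shaft is PL/(AE) and that of the spring is P/k; compatibility requires their sum to equal δ_free.
P [ L/(AE) + 1/k ] = δ_free → P [ 1700/(1650×114×10³) + 1/(380×10³) ] = 3.867.
P = 3.867 / 1.167×10⁻⁵ = 331400 N.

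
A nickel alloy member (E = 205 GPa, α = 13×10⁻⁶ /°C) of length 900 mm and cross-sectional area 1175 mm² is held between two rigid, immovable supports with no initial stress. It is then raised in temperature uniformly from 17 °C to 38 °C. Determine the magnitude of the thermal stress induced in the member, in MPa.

The supports are rigid, so the total axial strain is zero. The restrained thermal strain is ε = αΔT = 13×10⁻⁶ × 21 = 273×10⁻⁶.
Hence σ = E·αΔT = 205×10³ × 273×10⁻⁶ = 55.97 MPa, compressive.

σ ≈ 56 MPa (compressive)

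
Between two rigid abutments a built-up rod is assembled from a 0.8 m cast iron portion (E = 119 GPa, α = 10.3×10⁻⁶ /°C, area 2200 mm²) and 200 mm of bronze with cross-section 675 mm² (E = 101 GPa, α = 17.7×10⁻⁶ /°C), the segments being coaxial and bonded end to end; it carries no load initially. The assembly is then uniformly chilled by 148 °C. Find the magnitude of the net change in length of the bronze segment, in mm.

Free thermal contraction of the whole bar: Σ αᵢΔT Lᵢ = 10.3×10⁻⁶×148×800 + 17.7×10⁻⁶×148×200 = 1.743 mm.
The rigid supports impose zero overall length change; the single axial force P common to all segments must satisfy P Σ Lᵢ/(AᵢEᵢ) = δ_free.
Σ Lᵢ/(AᵢEᵢ) = 800/(2200×119×10³) + 200/(675×101×10³) = 5.989×10⁻⁶ mm/N.
So P = 1.743 / 5.989×10⁻⁶ = 291.1 kN, tensile.
For the bronze segment, free thermal change = 17.7×10⁻⁶×148×200 = 0.5239 mm and elastic change from P = 291100×200/(675×101×10³) = 0.8539 mm; these oppose, so the net change is 0.33 mm (segment lengthens).

|ΔL| ≈ 0.33 mm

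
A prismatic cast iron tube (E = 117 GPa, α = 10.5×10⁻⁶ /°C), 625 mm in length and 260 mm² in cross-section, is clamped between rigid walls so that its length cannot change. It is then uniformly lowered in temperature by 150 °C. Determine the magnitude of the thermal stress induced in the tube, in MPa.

The supports are rigid, so the total axial strain is zero. The restrained thermal strain is ε = αΔT = 10.5×10⁻⁶ × 150 = 1575×10⁻⁶.
Hence σ = E·αΔT = 117×10³ × 1575×10⁻⁶ = 184.3 MPa, tensile.

σ ≈ 184 MPa (tensile)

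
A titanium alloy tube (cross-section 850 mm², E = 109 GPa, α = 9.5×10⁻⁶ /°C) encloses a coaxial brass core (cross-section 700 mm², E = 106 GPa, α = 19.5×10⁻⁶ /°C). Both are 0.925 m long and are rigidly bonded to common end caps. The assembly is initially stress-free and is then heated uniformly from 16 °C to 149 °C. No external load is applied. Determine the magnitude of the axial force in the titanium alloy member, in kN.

P ≈ 54.8 kN (tensile in the titanium alloy)

Both members must finish at the same length. With the larger α, the brass tends to over-expand; the plates restrain it, putting the brass in compression and the titanium alloy in tension. With no external load the two internal forces are equal and opposite, magnitude P.
Setting the final lengths equal and cancelling L: (α₁ − α₂)ΔT = P/(A₁E₁) + P/(A₂E₂).
|α₁ − α₂|·ΔT = 10×10⁻⁶ × 133 = 0.00133.
1/(A₁E₁) + 1/(A₂E₂) = 1/(850×109×10³) + 1/(700×106×10³) = 2.427×10⁻⁸ N⁻¹.
P = 0.00133 / 2.427×10⁻⁸ = 54800 N = 54.8 kN.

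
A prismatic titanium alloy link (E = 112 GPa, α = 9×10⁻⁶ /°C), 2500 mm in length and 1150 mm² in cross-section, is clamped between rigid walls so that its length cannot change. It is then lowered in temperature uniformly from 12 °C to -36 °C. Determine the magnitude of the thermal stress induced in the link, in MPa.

Because both ends are immovable the net strain is zero, and the suppressed thermal strain is αΔT = 9×10⁻⁶ × 48 = 432×10⁻⁶.
σ = EαΔT = 112×10³ × 9×10⁻⁶ × 48 = 48.38 MPa (tensile; the link is trying to contract).

σ ≈ 48.4 MPa (tensile)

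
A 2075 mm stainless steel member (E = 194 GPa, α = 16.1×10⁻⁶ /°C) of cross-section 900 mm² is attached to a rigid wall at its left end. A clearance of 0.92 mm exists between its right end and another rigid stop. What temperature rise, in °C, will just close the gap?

The gap closes when αΔT L = 0.92 mm, since the member is still unstressed at that instant.
ΔT = 0.92 / (16.1×10⁻⁶ × 2075) = 27.54 °C.

ΔT ≈ 27.5 °C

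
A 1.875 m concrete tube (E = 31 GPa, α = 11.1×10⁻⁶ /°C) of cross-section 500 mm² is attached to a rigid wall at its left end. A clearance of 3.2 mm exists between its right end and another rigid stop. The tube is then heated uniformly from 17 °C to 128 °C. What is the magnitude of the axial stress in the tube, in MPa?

Unrestrained expansion: δ_free = αΔT L = 11.1×10⁻⁶ × 111 × 1875 = 2.31 mm.
Since δ_free = 2.31 mm is less than the 3.2 mm gap, the tube never touches the wall. No axial force develops.

σ ≈ 0 MPa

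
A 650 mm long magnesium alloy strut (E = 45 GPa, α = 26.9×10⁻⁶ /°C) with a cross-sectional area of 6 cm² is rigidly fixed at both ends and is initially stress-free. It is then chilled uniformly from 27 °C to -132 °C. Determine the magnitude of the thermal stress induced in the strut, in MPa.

σ ≈ 192 MPa (tensile)

With length fixed, the mechanical strain must cancel the thermal strain αΔT = 26.9×10⁻⁶ × 159 = 4277.1×10⁻⁶.
The stress required to suppress this strain is σ = Eε = 45×10³ × 4277.1×10⁻⁶ = 192.5 MPa, tensile since the strut is trying to contract.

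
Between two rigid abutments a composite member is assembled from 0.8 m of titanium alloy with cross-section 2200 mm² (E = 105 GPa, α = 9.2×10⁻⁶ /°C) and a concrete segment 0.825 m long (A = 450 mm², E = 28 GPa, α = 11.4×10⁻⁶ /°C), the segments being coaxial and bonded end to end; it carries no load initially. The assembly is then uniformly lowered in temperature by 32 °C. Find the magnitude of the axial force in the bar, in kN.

P ≈ 7.78 kN (tensile)

Free thermal contraction of the whole bar: Σ αᵢΔT Lᵢ = 9.2×10⁻⁶×32×800 + 11.4×10⁻⁶×32×825 = 0.5365 mm.
The rigid supports impose zero overall length change; the single axial force P common to all segments must satisfy P Σ Lᵢ/(AᵢEᵢ) = δ_free.
Σ Lᵢ/(AᵢEᵢ) = 800/(2200×105×10³) + 825/(450×28×10³) = 6.894×10⁻⁵ mm/N.
P = 0.5365 / 6.894×10⁻⁵ = 7782 N = 7.782 kN, tensile.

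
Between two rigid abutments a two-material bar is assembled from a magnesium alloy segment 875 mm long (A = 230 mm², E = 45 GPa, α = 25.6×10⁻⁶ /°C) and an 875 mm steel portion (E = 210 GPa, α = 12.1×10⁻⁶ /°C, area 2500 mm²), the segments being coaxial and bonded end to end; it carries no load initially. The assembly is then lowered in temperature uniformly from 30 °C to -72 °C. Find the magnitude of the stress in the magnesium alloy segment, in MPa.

With the walls removed the bar would change length by δ_free = Σ αᵢΔT Lᵢ = 25.6×10⁻⁶×102×875 + 12.1×10⁻⁶×102×875 = 3.365 mm.
Since the ends are fixed, an axial force P builds up, equal in every segment, with P · Σ Lᵢ/(AᵢEᵢ) = δ_free.
The series flexibility is Σ Lᵢ/(AᵢEᵢ) = 875/(230×45×10³) + 875/(2500×210×10³) = 8.621×10⁻⁵ mm/N.
Hence P = δ_free / Σ(L/AE) = 3.365/8.621×10⁻⁵ = 39.03 kN (tensile).
σ_{magnesium alloy} = P / A = 39030 / 230 = 169.7 MPa.

σ ≈ 170 MPa (tensile)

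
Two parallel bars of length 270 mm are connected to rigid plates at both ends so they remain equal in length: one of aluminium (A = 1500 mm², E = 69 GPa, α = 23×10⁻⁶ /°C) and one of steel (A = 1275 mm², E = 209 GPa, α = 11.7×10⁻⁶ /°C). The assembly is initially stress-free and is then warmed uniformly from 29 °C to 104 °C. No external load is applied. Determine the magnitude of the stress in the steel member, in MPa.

Equilibrium of a rigid end plate with no external load gives equal and opposite internal forces ±P in the two members. Since α_{aluminium} > α_{steel}, heating drives the aluminium into compression and the steel into tension.
Equating the net (thermal + elastic) strains gives |α₁ − α₂|·ΔT = P·[1/(A₁E₁) + 1/(A₂E₂)].
|α₁ − α₂|·ΔT = 11.3×10⁻⁶ × 75 = 0.0008475.
1/(A₁E₁) + 1/(A₂E₂) = 1/(1500×69×10³) + 1/(1275×209×10³) = 1.341×10⁻⁸ N⁻¹.
P = 0.0008475 / 1.341×10⁻⁸ = 63180 N = 63.18 kN.
σ_{steel} = P/A₂ = 63180/1275 = 49.55 MPa, tensile.

σ ≈ 49.6 MPa (tensile)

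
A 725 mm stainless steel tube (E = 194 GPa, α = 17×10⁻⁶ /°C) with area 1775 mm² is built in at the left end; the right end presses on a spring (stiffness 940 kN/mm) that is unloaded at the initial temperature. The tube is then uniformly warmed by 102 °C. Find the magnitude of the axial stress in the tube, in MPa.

Free thermal expansion: δ_free = αΔT L = 17×10⁻⁶ × 102 × 725 = 1.257 mm.
With a force P in the spring, the elastic change of the tube is PL/(AE) and that of the spring is P/k; compatibility requires their sum to equal δ_free.
So P = δ_free / [L/(AE) + 1/k] = 1.257 / [ 725/(1775×194×10³) + 1/(940×10³) ].
P = 1.257 / 3.169×10⁻⁶ = 396700 N.
σ = P/A = 396700/1775 = 223.5 MPa.

σ ≈ 223 MPa (compressive)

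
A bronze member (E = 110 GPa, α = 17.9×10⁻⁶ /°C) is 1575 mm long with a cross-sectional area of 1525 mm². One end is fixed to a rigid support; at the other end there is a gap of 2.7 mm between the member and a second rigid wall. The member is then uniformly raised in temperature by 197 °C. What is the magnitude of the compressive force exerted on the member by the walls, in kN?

P ≈ 304 kN

Free thermal elongation = αΔT L = 17.9×10⁻⁶ × 197 × 1575 = 5.554 mm.
After closing the 2.7 mm clearance, 5.554 − 2.7 = 2.854 mm of expansion remains to be suppressed by the wall.
So σ = E(δ_free − g)/L = 110×10³ × 2.854/1575 = 199.3 MPa.
P = σA = 199.3 × 1525 = 304 kN.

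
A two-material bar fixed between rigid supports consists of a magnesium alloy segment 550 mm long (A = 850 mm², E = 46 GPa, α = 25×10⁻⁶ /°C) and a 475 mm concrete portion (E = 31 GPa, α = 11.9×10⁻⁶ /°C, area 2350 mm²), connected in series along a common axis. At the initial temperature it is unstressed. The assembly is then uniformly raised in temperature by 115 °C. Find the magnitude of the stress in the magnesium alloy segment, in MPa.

σ ≈ 128 MPa (compressive)

If the supports were absent, the total length change would be Σ αᵢΔT Lᵢ = 25×10⁻⁶×115×550 + 11.9×10⁻⁶×115×475 = 2.231 mm.
The rigid supports impose zero overall length change; the single axial force P common to all segments must satisfy P Σ Lᵢ/(AᵢEᵢ) = δ_free.
The series flexibility is Σ Lᵢ/(AᵢEᵢ) = 550/(850×46×10³) + 475/(2350×31×10³) = 2.059×10⁻⁵ mm/N.
So P = 2.231 / 2.059×10⁻⁵ = 108.4 kN, compressive.
σ_{magnesium alloy} = P / A = 108400 / 850 = 127.5 MPa.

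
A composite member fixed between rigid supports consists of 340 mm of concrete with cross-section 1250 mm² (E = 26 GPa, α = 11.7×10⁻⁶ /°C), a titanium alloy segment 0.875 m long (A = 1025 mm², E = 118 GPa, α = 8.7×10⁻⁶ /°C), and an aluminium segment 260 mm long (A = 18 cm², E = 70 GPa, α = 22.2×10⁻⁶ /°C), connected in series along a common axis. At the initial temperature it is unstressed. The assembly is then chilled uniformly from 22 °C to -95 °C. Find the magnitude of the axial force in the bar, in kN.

If the supports were absent, the total length change would be Σ αᵢΔT Lᵢ = 11.7×10⁻⁶×117×340 + 8.7×10⁻⁶×117×875 + 22.2×10⁻⁶×117×260 = 2.031 mm.
The walls prevent any net length change, so an axial force P (same in every segment) develops. Compatibility: P · Σ Lᵢ/(AᵢEᵢ) = δ_free.
The series flexibility is Σ Lᵢ/(AᵢEᵢ) = 340/(1250×26×10³) + 875/(1025×118×10³) + 260/(1800×70×10³) = 1.976×10⁻⁵ mm/N.
So P = 2.031 / 1.976×10⁻⁵ = 102.8 kN, tensile.

P ≈ 103 kN (tensile)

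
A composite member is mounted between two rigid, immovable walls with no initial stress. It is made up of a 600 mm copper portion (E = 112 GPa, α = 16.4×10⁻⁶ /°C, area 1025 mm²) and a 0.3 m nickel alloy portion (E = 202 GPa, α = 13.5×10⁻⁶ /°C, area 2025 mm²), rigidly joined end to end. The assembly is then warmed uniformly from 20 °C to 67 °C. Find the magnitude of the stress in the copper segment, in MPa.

Free thermal expansion of the whole bar: Σ αᵢΔT Lᵢ = 16.4×10⁻⁶×47×600 + 13.5×10⁻⁶×47×300 = 0.6528 mm.
The rigid supports impose zero overall length change; the single axial force P common to all segments must satisfy P Σ Lᵢ/(AᵢEᵢ) = δ_free.
Σ Lᵢ/(AᵢEᵢ) = 600/(1025×112×10³) + 300/(2025×202×10³) = 5.96×10⁻⁶ mm/N.
Hence P = δ_free / Σ(L/AE) = 0.6528/5.96×10⁻⁶ = 109.5 kN (compressive).
σ_{copper} = P / A = 109500 / 1025 = 106.9 MPa.

σ ≈ 107 MPa (compressive)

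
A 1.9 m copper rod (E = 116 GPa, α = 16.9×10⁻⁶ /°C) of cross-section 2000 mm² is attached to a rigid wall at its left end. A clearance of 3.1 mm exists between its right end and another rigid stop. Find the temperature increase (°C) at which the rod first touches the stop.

ΔT ≈ 96.5 °C

Contact occurs when the free expansion equals the gap: αΔT L = 3.1 mm.
ΔT = 3.1 / (16.9×10⁻⁶ × 1900) = 96.54 °C.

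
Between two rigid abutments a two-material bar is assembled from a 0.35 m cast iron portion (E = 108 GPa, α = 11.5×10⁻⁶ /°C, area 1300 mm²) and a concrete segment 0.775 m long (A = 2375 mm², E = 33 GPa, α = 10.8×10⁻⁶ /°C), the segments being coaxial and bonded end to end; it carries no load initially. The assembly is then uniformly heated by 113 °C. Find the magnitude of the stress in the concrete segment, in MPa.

σ ≈ 47.6 MPa (compressive)

With the walls removed the bar would change length by δ_free = Σ αᵢΔT Lᵢ = 11.5×10⁻⁶×113×350 + 10.8×10⁻⁶×113×775 = 1.401 mm.
The walls prevent any net length change, so an axial force P (same in every segment) develops. Compatibility: P · Σ Lᵢ/(AᵢEᵢ) = δ_free.
The series flexibility is Σ Lᵢ/(AᵢEᵢ) = 350/(1300×108×10³) + 775/(2375×33×10³) = 1.238×10⁻⁵ mm/N.
So P = 1.401 / 1.238×10⁻⁵ = 113.1 kN, compressive.
σ_{concrete} = P / A = 113100 / 2375 = 47.63 MPa.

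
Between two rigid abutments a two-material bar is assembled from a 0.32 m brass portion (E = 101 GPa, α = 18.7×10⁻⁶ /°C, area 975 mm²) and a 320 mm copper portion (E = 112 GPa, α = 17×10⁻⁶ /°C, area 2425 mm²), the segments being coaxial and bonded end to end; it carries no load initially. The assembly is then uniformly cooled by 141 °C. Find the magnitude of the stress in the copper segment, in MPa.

With the walls removed the bar would change length by δ_free = Σ αᵢΔT Lᵢ = 18.7×10⁻⁶×141×320 + 17×10⁻⁶×141×320 = 1.611 mm.
The rigid supports impose zero overall length change; the single axial force P common to all segments must satisfy P Σ Lᵢ/(AᵢEᵢ) = δ_free.
The series flexibility is Σ Lᵢ/(AᵢEᵢ) = 320/(975×101×10³) + 320/(2425×112×10³) = 4.428×10⁻⁶ mm/N.
P = 1.611 / 4.428×10⁻⁶ = 363800 N = 363.8 kN, tensile.
σ_{copper} = P / A = 363800 / 2425 = 150 MPa.

σ ≈ 150 MPa (tensile)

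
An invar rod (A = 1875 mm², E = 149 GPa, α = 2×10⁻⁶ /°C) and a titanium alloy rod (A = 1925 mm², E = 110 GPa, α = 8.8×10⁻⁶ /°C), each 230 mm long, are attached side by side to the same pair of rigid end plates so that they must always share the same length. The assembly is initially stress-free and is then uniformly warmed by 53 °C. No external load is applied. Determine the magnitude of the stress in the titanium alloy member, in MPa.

Equilibrium of a rigid end plate with no external load gives equal and opposite internal forces ±P in the two members. Since α_{titanium alloy} > α_{invar}, heating drives the titanium alloy into compression and the invar into tension.
Setting the final lengths equal and cancelling L: (α₁ − α₂)ΔT = P/(A₁E₁) + P/(A₂E₂).
|α₁ − α₂|·ΔT = 6.8×10⁻⁶ × 53 = 0.0003604.
1/(A₁E₁) + 1/(A₂E₂) = 1/(1875×149×10³) + 1/(1925×110×10³) = 8.302×10⁻⁹ N⁻¹.
So P = 0.0003604 / 8.302×10⁻⁹ = 43.41 kN.
σ_{titanium alloy} = P/A₂ = 43410/1925 = 22.55 MPa, compressive.

σ ≈ 22.6 MPa (compressive)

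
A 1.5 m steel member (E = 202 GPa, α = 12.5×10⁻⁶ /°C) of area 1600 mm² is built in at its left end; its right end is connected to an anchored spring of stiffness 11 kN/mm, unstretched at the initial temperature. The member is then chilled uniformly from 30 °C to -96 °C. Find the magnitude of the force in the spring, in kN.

P ≈ 24.7 kN

The unrestrained thermal change is αΔT L = 12.5×10⁻⁶ × 126 × 1500 = 2.362 mm.
Let P be the tensile force in the spring. The member extends elastically by PL/(AE) and the spring stretches by P/k; together these equal δ_free.
So P = δ_free / [L/(AE) + 1/k] = 2.362 / [ 1500/(1600×202×10³) + 1/(11×10³) ].
P = 2.362 / 9.555×10⁻⁵ = 24730 N.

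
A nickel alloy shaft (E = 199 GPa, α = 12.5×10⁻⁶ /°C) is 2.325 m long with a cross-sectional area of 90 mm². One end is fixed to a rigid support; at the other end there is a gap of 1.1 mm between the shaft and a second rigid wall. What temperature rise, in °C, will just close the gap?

ΔT ≈ 37.8 °C

The gap closes when αΔT L = 1.1 mm, since the shaft is still unstressed at that instant.
So ΔT = g/(αL) = 1.1/(12.5×10⁻⁶ × 2325) = 37.85 °C.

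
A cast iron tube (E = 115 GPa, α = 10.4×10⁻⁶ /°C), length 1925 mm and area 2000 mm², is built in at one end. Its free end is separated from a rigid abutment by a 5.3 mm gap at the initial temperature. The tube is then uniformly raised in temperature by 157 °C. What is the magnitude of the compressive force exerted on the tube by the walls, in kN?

If the wall were absent the tube would grow by αΔT L = 10.4×10⁻⁶ × 157 × 1925 = 3.143 mm.
This is smaller than the 5.3 mm clearance, so the tube expands freely without reaching the stop — the stress is zero.

P ≈ 0 kN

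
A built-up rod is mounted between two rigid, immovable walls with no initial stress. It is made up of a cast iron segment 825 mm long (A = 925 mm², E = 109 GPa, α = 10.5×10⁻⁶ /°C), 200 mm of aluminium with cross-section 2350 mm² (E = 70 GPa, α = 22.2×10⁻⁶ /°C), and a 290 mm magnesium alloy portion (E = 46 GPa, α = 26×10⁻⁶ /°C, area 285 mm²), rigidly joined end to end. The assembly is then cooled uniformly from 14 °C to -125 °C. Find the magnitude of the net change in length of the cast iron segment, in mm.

|ΔL| ≈ 0.459 mm

With the walls removed the bar would change length by δ_free = Σ αᵢΔT Lᵢ = 10.5×10⁻⁶×139×825 + 22.2×10⁻⁶×139×200 + 26×10⁻⁶×139×290 = 2.869 mm.
The rigid supports impose zero overall length change; the single axial force P common to all segments must satisfy P Σ Lᵢ/(AᵢEᵢ) = δ_free.
Σ Lᵢ/(AᵢEᵢ) = 825/(925×109×10³) + 200/(2350×70×10³) + 290/(285×46×10³) = 3.152×10⁻⁵ mm/N.
P = 2.869 / 3.152×10⁻⁵ = 91030 N = 91.03 kN, tensile.
For the cast iron segment, free thermal change = 10.5×10⁻⁶×139×825 = 1.204 mm and elastic change from P = 91030×825/(925×109×10³) = 0.7449 mm; these oppose, so the net change is 0.459 mm (segment shortens).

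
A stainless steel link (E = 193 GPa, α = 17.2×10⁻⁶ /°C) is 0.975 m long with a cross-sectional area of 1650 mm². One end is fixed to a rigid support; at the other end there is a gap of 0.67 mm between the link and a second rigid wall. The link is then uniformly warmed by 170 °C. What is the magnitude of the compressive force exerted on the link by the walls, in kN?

P ≈ 712 kN

If the wall were absent the link would grow by αΔT L = 17.2×10⁻⁶ × 170 × 975 = 2.851 mm.
This exceeds the 0.67 mm gap, so the wall pushes back. The portion of expansion that must be recovered elastically is δ_free − gap = 2.851 − 0.67 = 2.181 mm.
So σ = E(δ_free − g)/L = 193×10³ × 2.181/975 = 431.7 MPa.
Force on the wall = σA = 431.7 × 1650 mm² = 712.3 kN.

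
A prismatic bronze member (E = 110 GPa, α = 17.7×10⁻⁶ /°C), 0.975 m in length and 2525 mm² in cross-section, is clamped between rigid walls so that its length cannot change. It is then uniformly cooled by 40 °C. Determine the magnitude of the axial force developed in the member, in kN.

With zero net strain, σ = E·αΔT = 110 GPa × 17.7×10⁻⁶ × 40 = 77.88 MPa.
P = AEαΔT = 2525 × 110×10³ × 17.7×10⁻⁶ × 40 = 196.6 kN (tensile).

P ≈ 197 kN (tensile)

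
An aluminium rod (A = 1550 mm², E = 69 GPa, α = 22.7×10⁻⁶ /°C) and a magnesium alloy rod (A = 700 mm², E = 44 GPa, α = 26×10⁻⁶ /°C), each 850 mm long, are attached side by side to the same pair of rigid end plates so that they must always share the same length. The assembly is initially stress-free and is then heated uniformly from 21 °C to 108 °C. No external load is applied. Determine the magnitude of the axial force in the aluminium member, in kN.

P ≈ 6.87 kN (tensile in the aluminium)

Both members must finish at the same length. With the larger α, the magnesium alloy tends to over-expand; the plates restrain it, putting the magnesium alloy in compression and the aluminium in tension. With no external load the two internal forces are equal and opposite, magnitude P.
Equating the net (thermal + elastic) strains gives |α₁ − α₂|·ΔT = P·[1/(A₁E₁) + 1/(A₂E₂)].
|α₁ − α₂|·ΔT = 3.3×10⁻⁶ × 87 = 0.0002871.
1/(A₁E₁) + 1/(A₂E₂) = 1/(1550×69×10³) + 1/(700×44×10³) = 4.182×10⁻⁸ N⁻¹.
So P = 0.0002871 / 4.182×10⁻⁸ = 6.866 kN.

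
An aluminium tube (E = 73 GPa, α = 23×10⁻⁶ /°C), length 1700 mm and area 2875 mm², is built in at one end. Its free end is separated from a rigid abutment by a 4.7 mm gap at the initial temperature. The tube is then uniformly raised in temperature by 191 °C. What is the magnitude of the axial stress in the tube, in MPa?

σ ≈ 119 MPa (compressive)

Free thermal elongation = αΔT L = 23×10⁻⁶ × 191 × 1700 = 7.468 mm.
The gap closes (δ_free > 4.7 mm) and the wall then resists a further 7.468 − 4.7 = 2.768 mm of expansion.
Compatibility: PL/(AE) = 2.768 mm, so σ = P/A = E × (2.768/1700) = 118.9 MPa.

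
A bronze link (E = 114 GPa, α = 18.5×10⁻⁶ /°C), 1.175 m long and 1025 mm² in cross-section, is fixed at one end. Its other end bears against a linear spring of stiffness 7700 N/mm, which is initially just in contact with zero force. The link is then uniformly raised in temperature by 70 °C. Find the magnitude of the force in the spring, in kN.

Free thermal expansion: δ_free = αΔT L = 18.5×10⁻⁶ × 70 × 1175 = 1.522 mm.
Let P be the compressive force at the spring. The link shortens elastically by PL/(AE) and the spring compresses by P/k; together these equal δ_free.
P [ L/(AE) + 1/k ] = δ_free → P [ 1175/(1025×114×10³) + 1/(7700) ] = 1.522.
P = 1.522 / 0.0001399 = 10870 N.

P ≈ 10.9 kN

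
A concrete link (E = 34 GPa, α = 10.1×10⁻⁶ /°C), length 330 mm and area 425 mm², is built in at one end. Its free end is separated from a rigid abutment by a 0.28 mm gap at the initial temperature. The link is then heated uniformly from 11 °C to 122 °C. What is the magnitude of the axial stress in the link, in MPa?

Unrestrained expansion: δ_free = αΔT L = 10.1×10⁻⁶ × 111 × 330 = 0.37 mm.
The gap closes (δ_free > 0.28 mm) and the wall then resists a further 0.37 − 0.28 = 0.08996 mm of expansion.
That suppressed elongation corresponds to σ = E·Δ/L = 34×10³ × 0.08996/330 = 9.269 MPa.

σ ≈ 9.27 MPa (compressive)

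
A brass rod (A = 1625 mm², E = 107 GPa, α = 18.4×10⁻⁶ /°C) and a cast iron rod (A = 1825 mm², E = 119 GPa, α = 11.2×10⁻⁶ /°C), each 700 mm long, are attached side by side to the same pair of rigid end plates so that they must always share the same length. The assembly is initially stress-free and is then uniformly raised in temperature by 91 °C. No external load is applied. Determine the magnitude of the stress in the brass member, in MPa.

σ ≈ 38.9 MPa (compressive)

The brass has the larger α, so on heating it would change length more than the cast iron if both were free. The rigid plates force a common final length, so the brass is put into compression and the cast iron into tension, with equal and opposite forces P (no external load).
Equating the net (thermal + elastic) strains gives |α₁ − α₂|·ΔT = P·[1/(A₁E₁) + 1/(A₂E₂)].
|α₁ − α₂|·ΔT = 7.2×10⁻⁶ × 91 = 0.0006552.
1/(A₁E₁) + 1/(A₂E₂) = 1/(1625×107×10³) + 1/(1825×119×10³) = 1.036×10⁻⁸ N⁻¹.
P = 0.0006552 / 1.036×10⁻⁸ = 63270 N = 63.27 kN.
σ_{brass} = P/A₁ = 63270/1625 = 38.93 MPa, compressive.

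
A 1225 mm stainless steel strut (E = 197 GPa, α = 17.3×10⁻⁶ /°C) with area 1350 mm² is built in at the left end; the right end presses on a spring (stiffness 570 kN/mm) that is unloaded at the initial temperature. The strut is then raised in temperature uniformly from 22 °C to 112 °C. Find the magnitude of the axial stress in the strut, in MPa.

Free thermal expansion: δ_free = αΔT L = 17.3×10⁻⁶ × 90 × 1225 = 1.907 mm.
With a force P in the spring, the elastic change of the strut is PL/(AE) and that of the spring is P/k; compatibility requires their sum to equal δ_free.
So P = δ_free / [L/(AE) + 1/k] = 1.907 / [ 1225/(1350×197×10³) + 1/(570×10³) ].
P = 1.907 / 6.361×10⁻⁶ = 299900 N.
σ = P/A = 299900/1350 = 222.1 MPa.

σ ≈ 222 MPa (compressive)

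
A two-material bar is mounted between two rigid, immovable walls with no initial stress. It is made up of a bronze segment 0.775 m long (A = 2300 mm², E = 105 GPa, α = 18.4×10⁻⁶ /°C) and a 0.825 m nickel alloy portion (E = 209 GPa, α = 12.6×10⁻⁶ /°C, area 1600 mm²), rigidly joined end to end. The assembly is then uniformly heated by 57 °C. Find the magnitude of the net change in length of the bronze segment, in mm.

Free thermal expansion of the whole bar: Σ αᵢΔT Lᵢ = 18.4×10⁻⁶×57×775 + 12.6×10⁻⁶×57×825 = 1.405 mm.
Since the ends are fixed, an axial force P builds up, equal in every segment, with P · Σ Lᵢ/(AᵢEᵢ) = δ_free.
Σ Lᵢ/(AᵢEᵢ) = 775/(2300×105×10³) + 825/(1600×209×10³) = 5.676×10⁻⁶ mm/N.
Hence P = δ_free / Σ(L/AE) = 1.405/5.676×10⁻⁶ = 247.6 kN (compressive).
For the bronze segment, free thermal change = 18.4×10⁻⁶×57×775 = 0.8128 mm and elastic change from P = 247600×775/(2300×105×10³) = 0.7945 mm; these oppose, so the net change is 0.0183 mm (segment lengthens).

|ΔL| ≈ 0.0183 mm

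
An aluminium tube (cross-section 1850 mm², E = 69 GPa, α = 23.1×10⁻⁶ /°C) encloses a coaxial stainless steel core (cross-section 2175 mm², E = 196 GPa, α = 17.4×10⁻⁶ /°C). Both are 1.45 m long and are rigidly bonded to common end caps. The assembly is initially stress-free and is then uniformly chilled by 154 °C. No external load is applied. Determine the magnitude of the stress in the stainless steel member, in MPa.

Both members must finish at the same length. With the larger α, the aluminium tends to over-contract; the plates restrain it, putting the aluminium in tension and the stainless steel in compression. With no external load the two internal forces are equal and opposite, magnitude P.
Equating the net (thermal + elastic) strains gives |α₁ − α₂|·ΔT = P·[1/(A₁E₁) + 1/(A₂E₂)].
|α₁ − α₂|·ΔT = 5.7×10⁻⁶ × 154 = 0.0008778.
1/(A₁E₁) + 1/(A₂E₂) = 1/(1850×69×10³) + 1/(2175×196×10³) = 1.018×10⁻⁸ N⁻¹.
So P = 0.0008778 / 1.018×10⁻⁸ = 86.23 kN.
σ_{stainless steel} = P/A₂ = 86230/2175 = 39.65 MPa, compressive.

σ ≈ 39.6 MPa (compressive)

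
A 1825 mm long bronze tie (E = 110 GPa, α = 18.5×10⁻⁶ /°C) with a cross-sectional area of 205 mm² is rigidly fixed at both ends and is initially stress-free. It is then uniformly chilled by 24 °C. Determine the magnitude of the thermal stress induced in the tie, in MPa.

σ ≈ 48.8 MPa (tensile)

Because both ends are immovable the net strain is zero, and the suppressed thermal strain is αΔT = 18.5×10⁻⁶ × 24 = 444×10⁻⁶.
The stress required to suppress this strain is σ = Eε = 110×10³ × 444×10⁻⁶ = 48.84 MPa, tensile since the tie is trying to contract.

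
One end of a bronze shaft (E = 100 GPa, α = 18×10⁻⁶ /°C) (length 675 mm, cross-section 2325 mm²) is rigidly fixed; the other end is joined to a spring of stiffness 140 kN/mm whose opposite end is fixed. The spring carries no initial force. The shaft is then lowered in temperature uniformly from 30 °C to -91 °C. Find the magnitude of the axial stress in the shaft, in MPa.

If the spring were absent the shaft would shorten by αΔT L = 18×10⁻⁶ × 121 × 675 = 1.47 mm.
With a force P in the spring, the elastic change of the shaft is PL/(AE) and that of the spring is P/k; compatibility requires their sum to equal δ_free.
P [ L/(AE) + 1/k ] = δ_free → P [ 675/(2325×100×10³) + 1/(140×10³) ] = 1.47.
P = 1.47 / 1.005×10⁻⁵ = 146300 N.
σ = P/A = 146300/2325 = 62.94 MPa.

σ ≈ 62.9 MPa (tensile)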